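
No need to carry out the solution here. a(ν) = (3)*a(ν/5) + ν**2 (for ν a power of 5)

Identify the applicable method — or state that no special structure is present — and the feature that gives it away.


Best approach: the master substitution — the recursive call is at index ν/5 rather than a shift, a divide-and-conquer shape — substituting ν = 5^m linearizes it.


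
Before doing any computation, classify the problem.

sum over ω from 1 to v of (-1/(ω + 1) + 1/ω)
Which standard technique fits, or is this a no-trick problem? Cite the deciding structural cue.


Verdict: telescoping — write out three consecutive terms and watch the interior cancel: the advanced copy one term subtracts reappears as the very next term's leading piece, pair after pair.


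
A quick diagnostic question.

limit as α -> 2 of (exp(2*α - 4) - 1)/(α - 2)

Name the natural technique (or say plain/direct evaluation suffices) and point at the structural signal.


Verdict: l'Hôpital's rule (0/0) — both numerator and denominator vanish at 2: the genuine 0/0 indeterminate that l'Hôpital exists for. Known elementary limits would finish this too — the rule just bypasses the case analysis.


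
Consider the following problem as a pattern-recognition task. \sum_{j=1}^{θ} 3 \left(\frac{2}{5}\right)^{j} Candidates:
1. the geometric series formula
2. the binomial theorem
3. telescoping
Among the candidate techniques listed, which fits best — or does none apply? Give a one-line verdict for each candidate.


Best approach: the geometric series formula — check a ratio of consecutive terms: it is \frac{2}{5}, independent of the index, so the geometric formula closes the sum.
- the geometric series formula: a fit — the right tool for this form.
- the binomial theorem — no binomial coefficients pair up with complementary powers here.
- telescoping — in the displayed form, no term reappears at a neighboring index to cancel against.


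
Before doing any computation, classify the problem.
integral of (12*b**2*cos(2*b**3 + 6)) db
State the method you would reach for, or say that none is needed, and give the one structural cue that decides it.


Verdict: u-substitution — read it as f(2*b**3 + 6) times a constant multiple of d(2*b**3 + 6): one substitution, u = 2*b**3 + 6, finishes it.


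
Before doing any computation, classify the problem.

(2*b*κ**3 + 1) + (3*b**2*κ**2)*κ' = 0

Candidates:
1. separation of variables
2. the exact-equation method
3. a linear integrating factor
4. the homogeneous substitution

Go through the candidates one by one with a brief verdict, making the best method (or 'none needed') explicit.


Technique: the exact-equation method — the cross partial derivatives of 2*b*κ**3 + 1 and 3*b**2*κ**2 agree, so the left side is the total differential of one potential in b and κ.
- separation of variables — the two dependences do not factor apart.
- the exact-equation method: a fit — the right tool for this form.
- a linear integrating factor: a nonlinear term in the unknown puts this outside the integrating-factor template.
- the homogeneous substitution — rescaling both variables together changes the slope, so no ratio substitution collapses it.


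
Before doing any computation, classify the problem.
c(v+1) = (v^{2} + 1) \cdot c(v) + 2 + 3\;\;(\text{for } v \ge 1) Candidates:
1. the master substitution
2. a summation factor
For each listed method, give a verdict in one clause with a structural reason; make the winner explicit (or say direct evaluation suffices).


Method: a summation factor — one step of memory with a weight v^{2} + 1 that changes as the index grows — the summation-factor construction is built for this.
- the master substitution: no fixed divisor shrinks the index between calls.
- a summation factor: applicable, and directly so.


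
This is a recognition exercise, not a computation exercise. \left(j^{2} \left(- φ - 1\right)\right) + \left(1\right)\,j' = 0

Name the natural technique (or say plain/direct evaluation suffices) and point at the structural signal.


Technique: separation of variables — all dependence on the two variables factors apart, the defining separable shape.


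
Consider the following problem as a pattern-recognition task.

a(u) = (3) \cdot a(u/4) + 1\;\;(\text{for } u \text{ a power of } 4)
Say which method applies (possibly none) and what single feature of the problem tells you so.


Verdict: the master substitution — the argument contracts 4-fold per step: reindex u exponentially and solve the linear recurrence in the new index.


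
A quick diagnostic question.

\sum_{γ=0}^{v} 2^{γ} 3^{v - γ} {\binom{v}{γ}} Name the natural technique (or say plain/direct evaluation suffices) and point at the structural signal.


Method: the binomial theorem — {\binom{v}{γ}} weighting matched powers of 2 and 3 is the expanded form of (2 + 3)^v — fold it back up.


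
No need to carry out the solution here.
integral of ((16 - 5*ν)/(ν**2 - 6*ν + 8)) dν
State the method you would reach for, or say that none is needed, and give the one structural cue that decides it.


Best approach: partial fractions — a proper rational integrand over the factorable ν**2 - 6*ν + 8: partial fractions reduce it to elementary pieces.


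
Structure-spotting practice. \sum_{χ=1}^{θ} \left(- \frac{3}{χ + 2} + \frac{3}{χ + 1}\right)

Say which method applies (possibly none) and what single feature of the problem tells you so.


Diagnosis: telescoping — the piece each term subtracts is \frac{3}{χ + 1} advanced by one index, and it reappears with a plus sign leading the following term — the sum collapses to its boundary terms.


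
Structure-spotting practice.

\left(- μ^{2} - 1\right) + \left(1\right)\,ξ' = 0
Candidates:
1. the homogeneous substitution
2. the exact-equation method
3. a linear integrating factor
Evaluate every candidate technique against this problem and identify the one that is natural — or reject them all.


Best approach: no special technique — solved for the derivative, ξ never appears on the right — this is a direct integration in μ, not a differential-equations problem at heart.
- the homogeneous substitution: the slope does not depend on the ratio of the variables alone.
- the exact-equation method: the unknown never enters the equation — exactness holds emptily, with nothing for the method to add.
- a linear integrating factor — the linear template holds only trivially here (the unknown is absent, so the coefficient is zero) — the method is not the natural label.


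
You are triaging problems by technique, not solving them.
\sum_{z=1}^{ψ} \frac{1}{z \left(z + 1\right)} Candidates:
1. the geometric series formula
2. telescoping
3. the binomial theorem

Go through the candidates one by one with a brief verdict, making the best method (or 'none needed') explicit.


Method: telescoping — integer-spaced poles in \frac{1}{z \left(z + 1\right)} are the telescoping signature in disguise.
- the geometric series formula: the term-to-term ratio changes with the index, so the geometric formula cannot close it.
- telescoping — applicable, and directly so.
- the binomial theorem: the terms do not reassemble into a binomial power.


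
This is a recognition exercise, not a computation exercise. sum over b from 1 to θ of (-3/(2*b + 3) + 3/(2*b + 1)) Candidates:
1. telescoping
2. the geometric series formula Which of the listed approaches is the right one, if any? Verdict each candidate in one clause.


Verdict: telescoping — a difference of consecutive values of one function (3/(2*b + 1) at one index and the next) — telescoping by construction.
- telescoping — yes, a natural case for it.
- the geometric series formula — there is no constant term-to-term ratio.


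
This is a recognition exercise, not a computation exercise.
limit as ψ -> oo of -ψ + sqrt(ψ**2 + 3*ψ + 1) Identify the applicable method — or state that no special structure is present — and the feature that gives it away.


Diagnosis: conjugate multiplication — the ∞ − ∞ radical form is the exact trigger for the conjugate maneuver.


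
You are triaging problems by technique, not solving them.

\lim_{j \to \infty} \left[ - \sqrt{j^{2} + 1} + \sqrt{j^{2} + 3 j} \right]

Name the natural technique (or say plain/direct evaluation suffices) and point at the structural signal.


Diagnosis: conjugate multiplication — divergence minus divergence hides a finite answer — expose it by pairing \sqrt{j^{2} + 3 j} - \sqrt{j^{2} + 1} with its conjugate.


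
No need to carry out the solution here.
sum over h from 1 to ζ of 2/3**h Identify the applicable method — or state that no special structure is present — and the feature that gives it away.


Diagnosis: the geometric series formula — consecutive terms stand in a fixed index-free ratio — the geometric sum formula closes it.


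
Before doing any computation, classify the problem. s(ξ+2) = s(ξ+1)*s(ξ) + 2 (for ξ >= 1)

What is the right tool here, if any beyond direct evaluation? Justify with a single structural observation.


Best approach: no special technique — once the recursion is nonlinear, characteristic roots, master substitutions, and summation factors are all off the table.


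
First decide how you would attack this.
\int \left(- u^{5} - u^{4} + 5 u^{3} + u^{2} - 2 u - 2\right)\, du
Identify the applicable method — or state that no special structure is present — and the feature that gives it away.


Method: no special technique — scan for structure and find none: constant multiples of powers of u, integrate directly.


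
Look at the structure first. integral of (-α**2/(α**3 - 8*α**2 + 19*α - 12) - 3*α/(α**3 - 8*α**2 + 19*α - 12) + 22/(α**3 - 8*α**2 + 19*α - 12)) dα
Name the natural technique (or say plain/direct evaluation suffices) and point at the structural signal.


Verdict: partial fractions — the denominator α**3 - 8*α**2 + 19*α - 12 factors, so the quotient decomposes into elementary partial fractions term by term.


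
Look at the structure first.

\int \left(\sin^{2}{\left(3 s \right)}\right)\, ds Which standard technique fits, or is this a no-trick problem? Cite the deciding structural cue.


Technique: a trigonometric identity — the exponent on \sin^{2}{\left(3 s \right)} is even — the power-reduction identity is the standard preprocessing step.


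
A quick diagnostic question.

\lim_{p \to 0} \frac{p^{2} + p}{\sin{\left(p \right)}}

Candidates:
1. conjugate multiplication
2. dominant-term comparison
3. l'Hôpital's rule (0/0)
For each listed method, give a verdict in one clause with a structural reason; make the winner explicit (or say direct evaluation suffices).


Best approach: l'Hôpital's rule (0/0) — numerator and denominator both vanish at 0 — a genuine 0/0 form, which is exactly when l'Hôpital applies. A local series expansion at the point resolves it as well; the rule is the packaged version of that step.
- conjugate multiplication: the conjugate move applies to radical differences, which this is not.
- dominant-term comparison — no dominant-degree comparison decides it.
- l'Hôpital's rule (0/0): yes — fits the structure here.


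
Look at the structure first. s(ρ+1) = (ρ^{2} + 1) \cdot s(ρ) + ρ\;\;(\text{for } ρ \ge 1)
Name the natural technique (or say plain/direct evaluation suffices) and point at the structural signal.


Best approach: a summation factor — with the index-dependent coefficient ρ^{2} + 1, dividing by the cumulative product turns the left side into a pure difference.


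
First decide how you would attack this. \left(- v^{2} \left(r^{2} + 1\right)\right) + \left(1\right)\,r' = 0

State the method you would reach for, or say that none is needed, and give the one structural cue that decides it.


Technique: separation of variables — solved for the derivative, the right side factors as v^{2} times r^{2} + 1 — all v-dependence separates from all r-dependence.


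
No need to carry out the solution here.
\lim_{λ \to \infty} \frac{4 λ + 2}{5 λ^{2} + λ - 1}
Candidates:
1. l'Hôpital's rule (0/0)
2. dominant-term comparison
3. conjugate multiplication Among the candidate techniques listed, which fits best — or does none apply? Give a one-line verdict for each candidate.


Method: dominant-term comparison — at large λ only the top-degree terms survive; compare the leading terms and the limit falls out.
- l'Hôpital's rule (0/0): as a single quotient the expression runs to ∞/∞ at the limit point — an at-infinity form of the rule would apply, though the leading-growth comparison is the direct reading.
- dominant-term comparison: a fit — the right tool for this form.
- conjugate multiplication: there is no infinity-minus-infinity radical difference to rationalize.


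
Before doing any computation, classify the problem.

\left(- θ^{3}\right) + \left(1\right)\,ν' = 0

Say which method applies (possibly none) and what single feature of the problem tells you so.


Verdict: no special technique — the slope is a function of θ alone, so integrate both sides directly.


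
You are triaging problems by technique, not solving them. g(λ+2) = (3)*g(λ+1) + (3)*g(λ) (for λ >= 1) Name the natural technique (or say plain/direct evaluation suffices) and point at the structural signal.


Best approach: the characteristic-root method — the recurrence is linear and homogeneous with constant coefficients, so the ansatz r^λ turns it into a polynomial equation for r.


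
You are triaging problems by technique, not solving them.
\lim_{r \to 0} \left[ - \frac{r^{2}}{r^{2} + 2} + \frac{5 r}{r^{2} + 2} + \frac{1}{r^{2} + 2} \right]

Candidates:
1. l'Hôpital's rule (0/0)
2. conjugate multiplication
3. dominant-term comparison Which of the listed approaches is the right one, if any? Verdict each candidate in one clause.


Method: no special technique — no vanishing denominator and no indeterminate clash at the point — evaluation is immediate.
- l'Hôpital's rule (0/0): substituting the point produces a determinate value, not a 0 over 0 clash.
- conjugate multiplication: the conjugate move applies to radical differences, which this is not.
- dominant-term comparison — no dominant-degree comparison decides it.


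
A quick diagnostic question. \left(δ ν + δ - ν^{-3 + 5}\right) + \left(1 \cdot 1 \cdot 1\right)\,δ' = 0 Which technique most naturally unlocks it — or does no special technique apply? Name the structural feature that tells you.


Best approach: a linear integrating factor — linear in the unknown with genuine forcing: multiply through by the exponential of the integrated coefficient and the left side closes into one derivative.


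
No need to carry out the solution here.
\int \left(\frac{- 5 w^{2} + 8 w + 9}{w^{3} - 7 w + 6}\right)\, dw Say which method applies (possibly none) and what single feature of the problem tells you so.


Diagnosis: partial fractions — rational integrand, reducible denominator w^{3} - 7 w + 6: decompose first, integrate second.


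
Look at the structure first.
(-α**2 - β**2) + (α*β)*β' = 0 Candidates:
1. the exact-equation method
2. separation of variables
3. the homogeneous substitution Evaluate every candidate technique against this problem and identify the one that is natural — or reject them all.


Best approach: the homogeneous substitution — solved for the derivative, the right side is unchanged under scaling α and β together — it depends only on the ratio β/α, so substitute a single ratio variable. A Bernoulli rewrite works here as the equation stands — the homogeneous substitution is the more immediate reading.
- the exact-equation method: no potential function has this form as its differential, as written.
- separation of variables: no algebra isolates the independent variable on one side and the unknown on the other.
- the homogeneous substitution: a fit — the right tool for this form.


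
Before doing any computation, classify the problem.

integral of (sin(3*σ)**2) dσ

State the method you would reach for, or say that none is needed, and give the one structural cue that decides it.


Verdict: a trigonometric identity — the even exponent on sin(3*σ)**2 signals one move: rewrite via cos of the doubled angle.


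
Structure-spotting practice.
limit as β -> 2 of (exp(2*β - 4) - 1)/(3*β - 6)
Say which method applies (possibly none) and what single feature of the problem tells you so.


Method: l'Hôpital's rule (0/0) — substituting 2 gives 0 over 0; differentiate top and bottom once and re-evaluate. Known elementary limits would finish this too — the rule just bypasses the case analysis.


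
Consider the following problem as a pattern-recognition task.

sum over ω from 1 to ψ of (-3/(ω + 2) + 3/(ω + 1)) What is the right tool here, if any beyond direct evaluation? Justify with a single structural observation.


Technique: telescoping — a difference of consecutive values of one function (3/(ω + 1) at one index and the next) — telescoping by construction.


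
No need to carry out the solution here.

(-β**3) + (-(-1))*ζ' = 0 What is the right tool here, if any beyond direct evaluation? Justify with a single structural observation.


Technique: no special technique — solved for the derivative, no ζ appears — this is antidifferentiation in β wearing ODE clothing.


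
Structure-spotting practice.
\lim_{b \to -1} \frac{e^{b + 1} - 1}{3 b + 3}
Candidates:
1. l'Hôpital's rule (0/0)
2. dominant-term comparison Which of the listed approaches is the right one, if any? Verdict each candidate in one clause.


Best approach: l'Hôpital's rule (0/0) — both numerator and denominator vanish at -1: the genuine 0/0 indeterminate that l'Hôpital exists for. One could equally expand both pieces locally and compare leading terms; the rule does that in one stroke.
- l'Hôpital's rule (0/0) — yes — fits the structure here.
- dominant-term comparison: no ranking of term growth rates resolves the limit here.


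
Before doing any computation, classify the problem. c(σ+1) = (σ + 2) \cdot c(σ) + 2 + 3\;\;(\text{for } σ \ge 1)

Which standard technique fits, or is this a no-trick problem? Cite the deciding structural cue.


Best approach: a summation factor — first-order linear but the coefficient σ + 2 moves with the index — divide by the cumulative product and telescope.


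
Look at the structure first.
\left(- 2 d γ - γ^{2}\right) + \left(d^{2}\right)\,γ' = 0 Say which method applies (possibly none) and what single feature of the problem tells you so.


Diagnosis: the homogeneous substitution — solved for the derivative, the right side is unchanged under scaling d and γ together — it depends only on the ratio γ/d, so substitute a single ratio variable. Rearranged, this also fits the Bernoulli template directly; the homogeneous substitution reads the structure without the rearrangement.


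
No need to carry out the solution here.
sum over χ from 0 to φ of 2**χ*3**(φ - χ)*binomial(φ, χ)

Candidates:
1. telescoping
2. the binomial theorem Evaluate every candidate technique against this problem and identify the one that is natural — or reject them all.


Best approach: the binomial theorem — the binomial coefficients weight matched powers of 2 and 3, which is exactly the expansion of a binomial power.
- telescoping — the summand is not presented as a shifted difference — a telescoping rewrite may exist, but the displayed structure does not offer one.
- the binomial theorem: applies; the problem has the shape this method handles.


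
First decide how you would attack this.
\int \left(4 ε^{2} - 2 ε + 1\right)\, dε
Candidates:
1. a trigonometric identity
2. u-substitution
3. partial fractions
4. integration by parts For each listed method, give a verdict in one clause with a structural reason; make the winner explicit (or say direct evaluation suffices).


Diagnosis: no special technique — nothing composite, nothing rational, nothing trigonometric — each constant-multiple power of ε integrates by the power rule alone.
- a trigonometric identity — with no trigonometric functions present, identity rewriting has no target.
- u-substitution: any workable substitution here is cosmetic — the integrand is already in directly integrable form.
- partial fractions: there is no rational-function structure to decompose.
- integration by parts — splitting off a factor buys nothing — the integrand integrates directly without parts.


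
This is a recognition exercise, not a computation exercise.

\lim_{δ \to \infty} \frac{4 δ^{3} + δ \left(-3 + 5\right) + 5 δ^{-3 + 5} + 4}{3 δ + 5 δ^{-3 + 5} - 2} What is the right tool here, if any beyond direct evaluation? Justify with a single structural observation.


Verdict: dominant-term comparison — as δ grows, only the highest-degree terms matter — compare leading terms and read the limit off. l'Hôpital's at-infinity variant applies to the expression viewed as a single quotient; the leading-term comparison is the direct route.


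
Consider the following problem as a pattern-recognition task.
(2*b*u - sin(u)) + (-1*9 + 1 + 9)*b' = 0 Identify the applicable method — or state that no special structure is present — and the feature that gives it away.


Verdict: a linear integrating factor — the unknown enters only to the first power against a nonzero forcing term — the integrating-factor template applies directly.


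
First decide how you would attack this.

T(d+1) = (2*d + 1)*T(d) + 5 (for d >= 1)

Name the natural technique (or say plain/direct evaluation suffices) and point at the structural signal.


Method: a summation factor — it is first-order linear but the coefficient 2*d + 1 depends on the index, so multiply through by a summation factor to telescope it.


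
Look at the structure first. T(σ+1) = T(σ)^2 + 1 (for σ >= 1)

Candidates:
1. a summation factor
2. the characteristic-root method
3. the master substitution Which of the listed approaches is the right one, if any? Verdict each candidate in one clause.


Best approach: no special technique — the update rule curves (it is not linear in the unknown sequence), so no superposition-based closed form attaches — iterate or study it directly.
- a summation factor — the recursion is nonlinear — outside the first-order linear family a summation factor addresses.
- the characteristic-root method — nonlinearity rules out exponential-mode superposition from the start.
- the master substitution — there is no divide-the-index recursive argument.


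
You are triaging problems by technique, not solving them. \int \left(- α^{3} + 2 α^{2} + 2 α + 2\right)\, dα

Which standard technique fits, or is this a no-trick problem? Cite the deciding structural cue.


Verdict: no special technique — every term is a constant multiple of a power of α; term-wise power-rule integration needs no preliminary transformation.


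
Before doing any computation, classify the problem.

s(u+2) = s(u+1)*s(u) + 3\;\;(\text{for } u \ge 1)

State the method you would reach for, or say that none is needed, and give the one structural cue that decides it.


Diagnosis: no special technique — the recurrence is nonlinear in the sequence terms; no linear-recurrence method fits it as written — one iterates or studies it directly.


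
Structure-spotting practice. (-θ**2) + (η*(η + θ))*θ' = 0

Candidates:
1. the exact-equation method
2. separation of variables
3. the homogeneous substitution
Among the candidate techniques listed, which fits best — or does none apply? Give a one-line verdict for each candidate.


Method: the homogeneous substitution — the slope's numerator and denominator share total degree; set v = θ/η and the equation drops to separable form. With the right rearrangement (exchanging the roles of the variables where needed), this also fits a Bernoulli template; the homogeneous substitution reads the structure directly.
- the exact-equation method — the cross partial derivatives disagree, so no single potential exists.
- separation of variables: no algebra isolates the independent variable on one side and the unknown on the other.
- the homogeneous substitution — yes — fits the structure here.


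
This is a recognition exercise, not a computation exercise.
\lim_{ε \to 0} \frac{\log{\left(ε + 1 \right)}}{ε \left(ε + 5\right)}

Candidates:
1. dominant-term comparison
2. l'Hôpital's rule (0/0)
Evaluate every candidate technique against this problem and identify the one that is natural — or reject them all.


Diagnosis: l'Hôpital's rule (0/0) — both numerator and denominator vanish at 0: the genuine 0/0 indeterminate that l'Hôpital exists for. One could equally expand both pieces locally and compare leading terms; the rule does that in one stroke.
- dominant-term comparison: no dominant-degree comparison decides it.
- l'Hôpital's rule (0/0): yes, a natural case for it.


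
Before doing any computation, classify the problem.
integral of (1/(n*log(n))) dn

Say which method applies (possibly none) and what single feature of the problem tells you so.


Verdict: u-substitution — everything non-trivial happens through the inner expression log(n), and its derivative accounts for the remaining factor up to a constant, so set u = log(n).


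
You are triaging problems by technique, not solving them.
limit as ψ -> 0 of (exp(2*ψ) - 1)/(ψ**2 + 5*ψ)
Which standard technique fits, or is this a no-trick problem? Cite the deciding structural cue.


Best approach: l'Hôpital's rule (0/0) — substituting 0 gives 0 over 0; differentiate top and bottom once and re-evaluate. Known elementary limits would finish this too — the rule just bypasses the case analysis.


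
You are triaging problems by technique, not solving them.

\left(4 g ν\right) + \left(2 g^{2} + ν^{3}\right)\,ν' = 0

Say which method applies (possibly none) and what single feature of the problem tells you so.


Best approach: the exact-equation method — the cross partial derivatives of 4 g ν and 2 g^{2} + ν^{3} agree, so the left side is the total differential of one potential in g and ν.


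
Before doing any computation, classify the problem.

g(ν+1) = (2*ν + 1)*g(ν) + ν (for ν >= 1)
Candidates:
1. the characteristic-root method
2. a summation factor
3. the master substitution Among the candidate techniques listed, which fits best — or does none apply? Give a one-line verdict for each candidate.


Diagnosis: a summation factor — the coefficient 2*ν + 1 drifts with the index, so no fixed root exists; normalizing by the cumulative product telescopes it.
- the characteristic-root method — an index-dependent weight blocks the pure exponential ansatz.
- a summation factor: applicable, and directly so.
- the master substitution — with no divided-index recursive call, reindexing by powers of a base buys nothing.


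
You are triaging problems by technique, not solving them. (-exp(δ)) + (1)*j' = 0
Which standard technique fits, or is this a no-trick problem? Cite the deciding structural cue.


Verdict: no special technique — solved for the derivative, j never appears on the right — this is a direct integration in δ, not a differential-equations problem at heart.


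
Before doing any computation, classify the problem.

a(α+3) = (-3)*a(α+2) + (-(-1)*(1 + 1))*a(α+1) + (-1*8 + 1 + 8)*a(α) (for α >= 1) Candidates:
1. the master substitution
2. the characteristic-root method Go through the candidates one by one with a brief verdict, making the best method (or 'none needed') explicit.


Method: the characteristic-root method — the recurrence treats every index alike (constant coefficients, no forcing) — precisely the regime where r^α trials close it.
- the master substitution: this is shift-type recursion, outside the divide-and-conquer template.
- the characteristic-root method — yes — fits the structure here.


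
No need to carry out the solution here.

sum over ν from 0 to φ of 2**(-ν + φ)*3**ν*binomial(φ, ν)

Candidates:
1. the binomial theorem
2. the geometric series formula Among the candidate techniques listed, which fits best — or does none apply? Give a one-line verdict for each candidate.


Technique: the binomial theorem — terms weighting binomial(φ, ν) against matched powers of 3 and 2 reassemble into (3 + 2)^φ by the binomial theorem.
- the binomial theorem — yes, a natural case for it.
- the geometric series formula — there is no constant term-to-term ratio.


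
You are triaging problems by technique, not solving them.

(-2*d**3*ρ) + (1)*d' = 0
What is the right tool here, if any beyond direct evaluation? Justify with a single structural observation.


Method: separation of variables — one side of the product carries the independent variable, the other the unknown — the textbook separation shape.


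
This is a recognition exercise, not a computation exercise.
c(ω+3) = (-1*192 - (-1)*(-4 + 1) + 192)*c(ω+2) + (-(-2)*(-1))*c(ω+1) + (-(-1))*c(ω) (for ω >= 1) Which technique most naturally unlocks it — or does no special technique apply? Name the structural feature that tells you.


Method: the characteristic-root method — try a geometric ansatz r^ω: constant coefficients turn the recurrence into one polynomial equation in r.


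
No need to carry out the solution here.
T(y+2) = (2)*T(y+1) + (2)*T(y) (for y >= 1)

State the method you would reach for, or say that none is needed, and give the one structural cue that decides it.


Best approach: the characteristic-root method — every coefficient is a fixed number and the forcing is zero — substitute r^y and read off the root equation.


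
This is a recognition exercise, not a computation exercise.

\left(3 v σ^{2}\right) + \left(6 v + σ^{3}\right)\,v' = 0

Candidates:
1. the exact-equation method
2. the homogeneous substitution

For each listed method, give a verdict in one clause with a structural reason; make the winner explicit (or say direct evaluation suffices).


Verdict: the exact-equation method — because the two cross partials coincide, the form is conservative as written — recover its potential in (σ, v).
- the exact-equation method — applicable, and directly so.
- the homogeneous substitution — the ratio substitution does not collapse this equation.


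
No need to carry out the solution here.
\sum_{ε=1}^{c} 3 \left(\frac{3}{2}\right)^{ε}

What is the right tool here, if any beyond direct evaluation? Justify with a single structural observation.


Method: the geometric series formula — consecutive terms stand in a fixed index-free ratio — the geometric sum formula closes it.


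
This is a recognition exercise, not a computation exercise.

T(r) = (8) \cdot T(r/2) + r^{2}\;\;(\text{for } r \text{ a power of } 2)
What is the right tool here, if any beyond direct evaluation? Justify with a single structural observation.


Method: the master substitution — the argument contracts 2-fold per step: reindex r exponentially and solve the linear recurrence in the new index.


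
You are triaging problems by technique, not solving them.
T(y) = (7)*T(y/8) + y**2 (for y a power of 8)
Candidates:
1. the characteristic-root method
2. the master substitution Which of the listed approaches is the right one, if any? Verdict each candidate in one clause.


Verdict: the master substitution — the argument y/8 divides the index by 8; the standard y = 8^m substitution converts it to a constant-shift recurrence.
- the characteristic-root method — the recursion divides its index rather than shifting it — outside the constant-shift family the root method covers.
- the master substitution: a fit — the right tool for this form.


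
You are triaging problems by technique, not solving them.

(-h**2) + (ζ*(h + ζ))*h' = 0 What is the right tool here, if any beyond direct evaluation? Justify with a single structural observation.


Technique: the homogeneous substitution — solved for the derivative, the right side is unchanged under scaling ζ and h together — it depends only on the ratio h/ζ, so substitute a single ratio variable. A Bernoulli-style rewrite — possibly after exchanging which variable is treated as dependent — would work as well; the homogeneous substitution is the more immediate reading here.


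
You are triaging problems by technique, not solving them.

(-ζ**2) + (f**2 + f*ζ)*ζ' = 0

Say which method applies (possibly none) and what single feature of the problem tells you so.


Method: the homogeneous substitution — the slope is degree-zero homogeneous: the ratio substitution v = ζ/f collapses it. A Bernoulli-style rewrite — possibly after exchanging which variable is treated as dependent — would work as well; the homogeneous substitution is the more immediate reading here.


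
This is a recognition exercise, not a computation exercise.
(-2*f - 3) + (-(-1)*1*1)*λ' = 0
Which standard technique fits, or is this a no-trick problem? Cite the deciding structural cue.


Best approach: no special technique — solved for the derivative, λ never appears on the right — this is a direct integration in f, not a differential-equations problem at heart.


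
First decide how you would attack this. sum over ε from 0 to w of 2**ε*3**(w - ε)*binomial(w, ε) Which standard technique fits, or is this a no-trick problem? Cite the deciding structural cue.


Method: the binomial theorem — the binomial coefficients weight matched powers of 2 and 3, which is exactly the expansion of a binomial power.


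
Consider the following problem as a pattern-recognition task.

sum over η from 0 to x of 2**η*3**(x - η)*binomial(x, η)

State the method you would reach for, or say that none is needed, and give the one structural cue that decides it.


Verdict: the binomial theorem — binomial coefficients against complementary powers of 2 and 3: recognize the binomial expansion and resum.


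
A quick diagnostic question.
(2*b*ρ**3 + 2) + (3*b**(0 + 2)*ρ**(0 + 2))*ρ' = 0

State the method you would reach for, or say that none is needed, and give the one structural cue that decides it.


Verdict: the exact-equation method — because the two cross partials coincide, the form is conservative as written — recover its potential in (b, ρ).


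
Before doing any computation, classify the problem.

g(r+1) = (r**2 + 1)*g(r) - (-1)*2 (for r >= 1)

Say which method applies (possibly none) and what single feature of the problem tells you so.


Method: a summation factor — it is first-order linear but the coefficient r**2 + 1 depends on the index, so multiply through by a summation factor to telescope it.


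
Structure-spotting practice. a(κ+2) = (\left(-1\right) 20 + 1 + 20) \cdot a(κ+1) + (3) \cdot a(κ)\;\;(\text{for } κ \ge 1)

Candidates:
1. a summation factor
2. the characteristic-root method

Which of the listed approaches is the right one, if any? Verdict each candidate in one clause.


Verdict: the characteristic-root method — try a geometric ansatz r^κ: constant coefficients turn the recurrence into one polynomial equation in r.
- a summation factor: a summation factor telescopes one-step recursions; this one carries higher-order memory.
- the characteristic-root method — applies; the problem has the shape this method handles.


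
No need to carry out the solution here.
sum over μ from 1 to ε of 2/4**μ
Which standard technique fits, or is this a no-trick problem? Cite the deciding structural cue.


Verdict: the geometric series formula — consecutive terms stand in a fixed index-free ratio — the geometric sum formula closes it.


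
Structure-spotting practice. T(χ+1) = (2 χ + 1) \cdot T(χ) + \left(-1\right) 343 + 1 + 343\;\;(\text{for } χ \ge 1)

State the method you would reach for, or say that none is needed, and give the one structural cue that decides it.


Method: a summation factor — because the multiplier 2 χ + 1 is index-dependent, divide through by its running product and sum the resulting differences.


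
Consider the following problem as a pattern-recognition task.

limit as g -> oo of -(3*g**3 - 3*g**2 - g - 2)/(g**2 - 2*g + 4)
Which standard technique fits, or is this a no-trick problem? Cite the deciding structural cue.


Method: dominant-term comparison — as g grows, only the highest-degree terms matter — compare leading terms and read the limit off. Viewed as a single quotient this is an ∞/∞ form — an at-infinity application of l'Hôpital's rule would also resolve it; comparing leading growth reads the answer without differentiating.


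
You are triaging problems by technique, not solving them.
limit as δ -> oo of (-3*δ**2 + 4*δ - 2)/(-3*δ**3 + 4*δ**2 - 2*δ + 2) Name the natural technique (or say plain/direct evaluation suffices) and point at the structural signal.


Technique: dominant-term comparison — growth-rate triage: the leading powers of δ decide the limit, everything else is noise. Viewed as a single quotient this is an ∞/∞ form — an at-infinity application of l'Hôpital's rule would also resolve it; comparing leading growth reads the answer without differentiating.


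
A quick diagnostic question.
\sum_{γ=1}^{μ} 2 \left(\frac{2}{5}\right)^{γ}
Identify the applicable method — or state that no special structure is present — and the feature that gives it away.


Technique: the geometric series formula — term-over-term division gives \frac{2}{5} every time — index-free ratio, geometric sum formula applies.


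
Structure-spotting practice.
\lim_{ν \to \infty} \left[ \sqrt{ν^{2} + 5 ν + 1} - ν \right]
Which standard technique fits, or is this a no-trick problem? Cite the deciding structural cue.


Diagnosis: conjugate multiplication — an infinity-minus-infinity difference with a surviving radical — multiply by the conjugate to cancel the divergence.


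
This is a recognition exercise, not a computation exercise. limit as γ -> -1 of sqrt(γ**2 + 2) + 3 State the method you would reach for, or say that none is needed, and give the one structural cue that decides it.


Diagnosis: no special technique — the expression is continuous at the evaluation point — substitute directly; no indeterminate form appears.


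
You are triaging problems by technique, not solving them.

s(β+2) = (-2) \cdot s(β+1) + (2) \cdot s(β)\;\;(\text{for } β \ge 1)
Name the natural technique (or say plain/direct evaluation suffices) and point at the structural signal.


Method: the characteristic-root method — constant coefficients and linearity mean the ansatz r^β reduces it to solving the characteristic polynomial.


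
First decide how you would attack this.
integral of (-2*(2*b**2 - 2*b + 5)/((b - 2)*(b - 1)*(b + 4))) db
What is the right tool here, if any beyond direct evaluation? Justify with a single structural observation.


Best approach: partial fractions — the bottom factors while the top stays lower-degree — split into simple fractions and integrate piece by piece.


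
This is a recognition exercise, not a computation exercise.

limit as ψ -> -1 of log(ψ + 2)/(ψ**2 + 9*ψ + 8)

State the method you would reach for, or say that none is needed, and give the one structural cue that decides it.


Method: l'Hôpital's rule (0/0) — numerator and denominator both vanish at -1 — a genuine 0/0 form, which is exactly when l'Hôpital applies. The standard small-argument limits would also carry it; the rule is the systematic route.


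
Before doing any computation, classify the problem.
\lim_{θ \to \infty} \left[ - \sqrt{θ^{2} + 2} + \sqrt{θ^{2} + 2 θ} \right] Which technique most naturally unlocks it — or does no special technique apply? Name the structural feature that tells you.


Best approach: conjugate multiplication — turning the difference into a conjugate-rationalized ratio makes the limit readable.
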